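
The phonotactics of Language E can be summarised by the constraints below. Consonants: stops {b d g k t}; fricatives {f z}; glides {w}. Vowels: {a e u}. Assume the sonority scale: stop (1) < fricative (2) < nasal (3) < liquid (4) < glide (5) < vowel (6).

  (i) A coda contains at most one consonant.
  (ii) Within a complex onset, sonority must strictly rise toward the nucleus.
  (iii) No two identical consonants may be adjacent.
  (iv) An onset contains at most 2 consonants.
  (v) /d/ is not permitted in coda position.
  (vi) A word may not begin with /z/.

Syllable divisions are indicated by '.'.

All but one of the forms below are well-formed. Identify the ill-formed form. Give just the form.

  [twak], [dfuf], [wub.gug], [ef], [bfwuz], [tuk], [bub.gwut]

[bfwuz]

[twak] — σ1 onset /tw/ (1→5 rises), coda /k/ ok → well-formed
[dfuf] — σ1 onset /df/ (1→2 rises), coda /f/ ok → well-formed
[wub.gug] — σ1 onset /w/, coda /b/ ok; σ2 onset /g/, coda /g/ ok → well-formed
[ef] — σ1 onset /∅/, coda /f/ ok → well-formed
[bfwuz] — violates constraint (iv): syllable 1 onset /bfw/ has 3 consonants (> 2) → ill-formed
[tuk] — σ1 onset /t/, coda /k/ ok → well-formed
[bub.gwut] — σ1 onset /b/, coda /b/ ok; σ2 onset /gw/ (1→5 rises), coda /t/ ok → well-formed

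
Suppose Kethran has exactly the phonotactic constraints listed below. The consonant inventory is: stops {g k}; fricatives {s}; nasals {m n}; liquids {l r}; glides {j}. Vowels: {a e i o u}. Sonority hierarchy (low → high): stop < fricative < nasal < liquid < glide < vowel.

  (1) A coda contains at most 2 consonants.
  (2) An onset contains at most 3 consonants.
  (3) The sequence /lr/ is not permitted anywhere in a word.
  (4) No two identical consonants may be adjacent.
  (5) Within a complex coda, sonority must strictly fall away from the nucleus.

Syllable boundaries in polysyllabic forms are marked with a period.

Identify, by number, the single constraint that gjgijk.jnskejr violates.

2

gjgijk.jnskejr: syllable 2 onset /jnsk/ has 4 consonants (> 3).
This is a violation of constraint 2: "An onset contains at most 3 consonants."
The remaining constraints (1, 3, 4, 5) are satisfied.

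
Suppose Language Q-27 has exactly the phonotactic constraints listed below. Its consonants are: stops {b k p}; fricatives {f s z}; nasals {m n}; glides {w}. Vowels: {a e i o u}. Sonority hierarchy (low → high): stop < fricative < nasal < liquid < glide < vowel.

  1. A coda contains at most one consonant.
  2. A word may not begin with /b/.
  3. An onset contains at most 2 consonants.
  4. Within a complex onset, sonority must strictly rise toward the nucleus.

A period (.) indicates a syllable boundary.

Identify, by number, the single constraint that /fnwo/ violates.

/fnwo/: syllable 1 onset /fnw/ has 3 consonants (> 2).
This is a violation of constraint 3: "An onset contains at most 2 consonants."
The remaining constraints (1, 2, 4) are satisfied.

3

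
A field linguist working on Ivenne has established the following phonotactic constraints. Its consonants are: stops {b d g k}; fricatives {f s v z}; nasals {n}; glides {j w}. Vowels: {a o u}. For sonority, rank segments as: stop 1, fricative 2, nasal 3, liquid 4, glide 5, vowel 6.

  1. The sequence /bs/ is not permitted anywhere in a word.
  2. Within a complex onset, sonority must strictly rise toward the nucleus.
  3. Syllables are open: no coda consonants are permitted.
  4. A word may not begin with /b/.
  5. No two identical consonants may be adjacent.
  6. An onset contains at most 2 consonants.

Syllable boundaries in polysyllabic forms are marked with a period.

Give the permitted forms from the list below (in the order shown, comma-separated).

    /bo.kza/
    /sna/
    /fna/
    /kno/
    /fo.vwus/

/bo.kza/ — violates constraint 4: word begins with /b/ → not permitted
/sna/ — σ1 onset /sn/ (2→3 rises), coda /∅/ ok → permitted
/fna/ — σ1 onset /fn/ (2→3 rises), coda /∅/ ok → permitted
/kno/ — σ1 onset /kn/ (1→3 rises), coda /∅/ ok → permitted
/fo.vwus/ — violates constraint 3: syllable 2 coda /s/ has 1 consonant (> 0) → not permitted

/sna/, /fna/, /kno/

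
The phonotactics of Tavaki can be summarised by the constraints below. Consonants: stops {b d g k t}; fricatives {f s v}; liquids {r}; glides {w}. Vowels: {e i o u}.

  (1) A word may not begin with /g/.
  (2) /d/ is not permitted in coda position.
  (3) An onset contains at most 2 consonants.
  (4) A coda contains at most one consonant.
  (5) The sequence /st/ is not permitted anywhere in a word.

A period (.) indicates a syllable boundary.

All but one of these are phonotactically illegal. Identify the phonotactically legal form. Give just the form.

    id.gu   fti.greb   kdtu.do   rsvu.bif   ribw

fti.greb

id.gu — violates constraint 2: syllable 1 coda contains /d/ → phonotactically illegal
fti.greb — σ1 onset /ft/ (2C), coda /∅/ ok; σ2 onset /gr/ (2C), coda /b/ ok → phonotactically legal
kdtu.do — violates constraint 3: syllable 1 onset /kdt/ has 3 consonants (> 2) → phonotactically illegal
rsvu.bif — violates constraint 3: syllable 1 onset /rsv/ has 3 consonants (> 2) → phonotactically illegal
ribw — violates constraint 4: syllable 1 coda /bw/ has 2 consonants (> 1) → phonotactically illegal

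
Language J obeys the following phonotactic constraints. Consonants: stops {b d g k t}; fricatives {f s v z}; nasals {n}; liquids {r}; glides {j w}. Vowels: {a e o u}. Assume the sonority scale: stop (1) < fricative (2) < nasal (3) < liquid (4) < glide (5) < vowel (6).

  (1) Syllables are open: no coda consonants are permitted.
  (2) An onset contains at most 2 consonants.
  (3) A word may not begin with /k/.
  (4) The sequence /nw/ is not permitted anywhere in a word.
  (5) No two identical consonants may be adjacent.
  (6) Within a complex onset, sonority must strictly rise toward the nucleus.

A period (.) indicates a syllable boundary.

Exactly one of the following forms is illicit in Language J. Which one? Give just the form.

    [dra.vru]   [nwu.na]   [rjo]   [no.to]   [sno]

[dra.vru] — σ1 onset /dr/ (1→4 rises), coda /∅/ ok; σ2 onset /vr/ (2→4 rises), coda /∅/ ok → licit
[nwu.na] — violates constraint 4: contains banned sequence /nw/ → illicit
[rjo] — σ1 onset /rj/ (4→5 rises), coda /∅/ ok → licit
[no.to] — σ1 onset /n/, coda /∅/ ok; σ2 onset /t/, coda /∅/ ok → licit
[sno] — σ1 onset /sn/ (2→3 rises), coda /∅/ ok → licit

[nwu.na]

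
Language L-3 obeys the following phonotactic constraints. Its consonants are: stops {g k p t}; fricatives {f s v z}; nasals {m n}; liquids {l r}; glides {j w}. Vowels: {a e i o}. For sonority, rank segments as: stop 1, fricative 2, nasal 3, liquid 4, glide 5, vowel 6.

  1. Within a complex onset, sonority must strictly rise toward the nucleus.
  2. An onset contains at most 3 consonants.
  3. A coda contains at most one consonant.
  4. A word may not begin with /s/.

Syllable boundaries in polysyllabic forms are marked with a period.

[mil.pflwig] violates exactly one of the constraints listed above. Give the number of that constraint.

[mil.pflwig]: syllable 2 onset /pflw/ has 4 consonants (> 3).
This is a violation of constraint 2: "An onset contains at most 3 consonants."
The remaining constraints (1, 3, 4) are satisfied.

2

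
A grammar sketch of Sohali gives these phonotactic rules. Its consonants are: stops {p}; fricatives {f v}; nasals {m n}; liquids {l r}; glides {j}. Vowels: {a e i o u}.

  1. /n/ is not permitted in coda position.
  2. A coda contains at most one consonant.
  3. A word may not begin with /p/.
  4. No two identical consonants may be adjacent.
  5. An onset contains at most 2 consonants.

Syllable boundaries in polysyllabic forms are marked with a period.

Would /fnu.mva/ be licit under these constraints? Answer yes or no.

/fnu.mva/ — σ1 onset /fn/ (2C), coda /∅/ ok; σ2 onset /mv/ (2C), coda /∅/ ok → licit

yes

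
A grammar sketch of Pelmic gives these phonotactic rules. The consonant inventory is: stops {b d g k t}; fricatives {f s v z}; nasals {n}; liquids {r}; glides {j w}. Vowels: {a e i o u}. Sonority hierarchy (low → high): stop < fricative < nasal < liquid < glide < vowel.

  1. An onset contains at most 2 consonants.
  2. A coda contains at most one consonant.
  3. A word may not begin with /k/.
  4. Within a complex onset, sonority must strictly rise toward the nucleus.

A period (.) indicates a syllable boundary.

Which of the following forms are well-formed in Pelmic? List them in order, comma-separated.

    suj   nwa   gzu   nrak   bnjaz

suj, nwa, gzu, nrak

suj — σ1 onset /s/, coda /j/ ok → well-formed
nwa — σ1 onset /nw/ (3→5 rises), coda /∅/ ok → well-formed
gzu — σ1 onset /gz/ (1→2 rises), coda /∅/ ok → well-formed
nrak — σ1 onset /nr/ (3→4 rises), coda /k/ ok → well-formed
bnjaz — violates constraint 1: syllable 1 onset /bnj/ has 3 consonants (> 2) → ill-formed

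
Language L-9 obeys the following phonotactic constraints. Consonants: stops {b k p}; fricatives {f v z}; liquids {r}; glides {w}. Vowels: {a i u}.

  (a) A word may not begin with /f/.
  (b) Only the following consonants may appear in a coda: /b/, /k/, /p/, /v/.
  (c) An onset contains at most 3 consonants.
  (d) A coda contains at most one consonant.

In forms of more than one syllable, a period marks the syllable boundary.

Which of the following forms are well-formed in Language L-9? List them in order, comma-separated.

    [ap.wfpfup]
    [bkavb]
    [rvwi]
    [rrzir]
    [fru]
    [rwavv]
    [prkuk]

[ap.wfpfup] — violates constraint (c): syllable 2 onset /wfpf/ has 4 consonants (> 3) → ill-formed
[bkavb] — violates constraint (d): syllable 1 coda /vb/ has 2 consonants (> 1) → ill-formed
[rvwi] — σ1 onset /rvw/ (3C), coda /∅/ ok → well-formed
[rrzir] — violates constraint (b): syllable 1 coda contains /r/, which is not a licensed coda consonant → ill-formed
[fru] — violates constraint (a): word begins with /f/ → ill-formed
[rwavv] — violates constraint (d): syllable 1 coda /vv/ has 2 consonants (> 1) → ill-formed
[prkuk] — σ1 onset /prk/ (3C), coda /k/ ok → well-formed

[rvwi], [prkuk]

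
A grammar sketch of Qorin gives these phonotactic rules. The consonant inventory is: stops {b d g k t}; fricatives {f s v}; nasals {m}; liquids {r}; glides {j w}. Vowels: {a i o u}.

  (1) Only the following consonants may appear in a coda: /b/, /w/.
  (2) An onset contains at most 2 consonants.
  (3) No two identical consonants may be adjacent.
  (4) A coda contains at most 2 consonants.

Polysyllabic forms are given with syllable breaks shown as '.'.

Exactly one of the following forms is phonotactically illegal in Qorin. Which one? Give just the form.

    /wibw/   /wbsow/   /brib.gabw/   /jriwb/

/wbsow/

/wibw/ — σ1 onset /w/, coda /bw/ (2C) ok → phonotactically legal
/wbsow/ — violates constraint 2: syllable 1 onset /wbs/ has 3 consonants (> 2) → phonotactically illegal
/brib.gabw/ — σ1 onset /br/ (2C), coda /b/ ok; σ2 onset /g/, coda /bw/ (2C) ok → phonotactically legal
/jriwb/ — σ1 onset /jr/ (2C), coda /wb/ (2C) ok → phonotactically legal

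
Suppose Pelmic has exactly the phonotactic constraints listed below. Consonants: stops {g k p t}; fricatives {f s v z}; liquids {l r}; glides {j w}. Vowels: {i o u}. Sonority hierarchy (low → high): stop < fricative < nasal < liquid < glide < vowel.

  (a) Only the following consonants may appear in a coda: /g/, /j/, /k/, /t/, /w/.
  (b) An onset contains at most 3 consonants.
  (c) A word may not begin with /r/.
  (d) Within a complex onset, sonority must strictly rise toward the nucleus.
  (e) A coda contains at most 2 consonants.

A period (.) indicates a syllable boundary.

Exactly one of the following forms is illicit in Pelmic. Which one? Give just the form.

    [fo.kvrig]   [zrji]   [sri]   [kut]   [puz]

[puz]

[fo.kvrig] — σ1 onset /f/, coda /∅/ ok; σ2 onset /kvr/ (1→2→4 rises), coda /g/ ok → licit
[zrji] — σ1 onset /zrj/ (2→4→5 rises), coda /∅/ ok → licit
[sri] — σ1 onset /sr/ (2→4 rises), coda /∅/ ok → licit
[kut] — σ1 onset /k/, coda /t/ ok → licit
[puz] — violates constraint (a): syllable 1 coda contains /z/, which is not a licensed coda consonant → illicit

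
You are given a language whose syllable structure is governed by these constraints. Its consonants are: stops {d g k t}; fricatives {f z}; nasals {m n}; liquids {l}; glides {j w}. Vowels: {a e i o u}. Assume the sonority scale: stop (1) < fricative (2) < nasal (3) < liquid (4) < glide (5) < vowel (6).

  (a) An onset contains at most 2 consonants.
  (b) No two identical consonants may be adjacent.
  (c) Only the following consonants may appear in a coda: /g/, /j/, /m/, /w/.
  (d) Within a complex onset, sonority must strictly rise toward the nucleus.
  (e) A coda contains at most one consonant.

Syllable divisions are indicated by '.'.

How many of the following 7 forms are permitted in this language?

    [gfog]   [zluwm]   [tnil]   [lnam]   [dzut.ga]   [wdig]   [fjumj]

[gfog] — σ1 onset /gf/ (1→2 rises), coda /g/ ok → permitted
[zluwm] — violates constraint (e): syllable 1 coda /wm/ has 2 consonants (> 1) → not permitted
[tnil] — violates constraint (c): syllable 1 coda contains /l/, which is not a licensed coda consonant → not permitted
[lnam] — violates constraint (d): syllable 1 onset /ln/: /l/ (liquid, 4) → /n/ (nasal, 3) does not rise → not permitted
[dzut.ga] — violates constraint (c): syllable 1 coda contains /t/, which is not a licensed coda consonant → not permitted
[wdig] — violates constraint (d): syllable 1 onset /wd/: /w/ (glide, 5) → /d/ (stop, 1) does not rise → not permitted
[fjumj] — violates constraint (e): syllable 1 coda /mj/ has 2 consonants (> 1) → not permitted
Permitted: [gfog] → 1.

1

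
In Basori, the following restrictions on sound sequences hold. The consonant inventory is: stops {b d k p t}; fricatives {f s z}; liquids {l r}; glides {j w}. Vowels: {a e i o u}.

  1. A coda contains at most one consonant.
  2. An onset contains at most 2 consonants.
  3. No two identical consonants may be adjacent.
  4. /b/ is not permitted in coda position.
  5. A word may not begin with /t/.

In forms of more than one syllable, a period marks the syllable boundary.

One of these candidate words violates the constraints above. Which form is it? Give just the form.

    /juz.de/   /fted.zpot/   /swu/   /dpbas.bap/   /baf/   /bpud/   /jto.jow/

/juz.de/ — σ1 onset /j/, coda /z/ ok; σ2 onset /d/, coda /∅/ ok → well-formed
/fted.zpot/ — σ1 onset /ft/ (2C), coda /d/ ok; σ2 onset /zp/ (2C), coda /t/ ok → well-formed
/swu/ — σ1 onset /sw/ (2C), coda /∅/ ok → well-formed
/dpbas.bap/ — violates constraint 2: syllable 1 onset /dpb/ has 3 consonants (> 2) → ill-formed
/baf/ — σ1 onset /b/, coda /f/ ok → well-formed
/bpud/ — σ1 onset /bp/ (2C), coda /d/ ok → well-formed
/jto.jow/ — σ1 onset /jt/ (2C), coda /∅/ ok; σ2 onset /j/, coda /w/ ok → well-formed

/dpbas.bap/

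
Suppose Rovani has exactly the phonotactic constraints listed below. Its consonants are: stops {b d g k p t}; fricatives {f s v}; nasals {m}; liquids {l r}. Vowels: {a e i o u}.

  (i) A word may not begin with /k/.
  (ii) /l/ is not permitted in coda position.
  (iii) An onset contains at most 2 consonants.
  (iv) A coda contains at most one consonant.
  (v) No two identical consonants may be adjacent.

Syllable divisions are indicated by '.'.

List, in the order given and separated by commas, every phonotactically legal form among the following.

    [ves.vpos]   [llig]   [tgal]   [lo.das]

[ves.vpos] — σ1 onset /v/, coda /s/ ok; σ2 onset /vp/ (2C), coda /s/ ok → phonotactically legal
[llig] — violates constraint (v): adjacent identical consonants /ll/ → phonotactically illegal
[tgal] — violates constraint (ii): syllable 1 coda contains /l/ → phonotactically illegal
[lo.das] — σ1 onset /l/, coda /∅/ ok; σ2 onset /d/, coda /s/ ok → phonotactically legal

[ves.vpos], [lo.das]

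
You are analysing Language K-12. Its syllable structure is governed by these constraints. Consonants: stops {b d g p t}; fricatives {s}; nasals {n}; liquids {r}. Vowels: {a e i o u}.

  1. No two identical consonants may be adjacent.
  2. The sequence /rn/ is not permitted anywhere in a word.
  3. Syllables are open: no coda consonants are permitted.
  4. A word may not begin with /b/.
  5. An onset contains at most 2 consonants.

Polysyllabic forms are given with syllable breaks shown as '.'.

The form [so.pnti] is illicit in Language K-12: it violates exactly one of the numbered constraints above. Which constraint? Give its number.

[so.pnti]: syllable 2 onset /pnt/ has 3 consonants (> 2).
This is a violation of constraint 5: "An onset contains at most 2 consonants."
The remaining constraints (1, 2, 3, 4) are satisfied.

5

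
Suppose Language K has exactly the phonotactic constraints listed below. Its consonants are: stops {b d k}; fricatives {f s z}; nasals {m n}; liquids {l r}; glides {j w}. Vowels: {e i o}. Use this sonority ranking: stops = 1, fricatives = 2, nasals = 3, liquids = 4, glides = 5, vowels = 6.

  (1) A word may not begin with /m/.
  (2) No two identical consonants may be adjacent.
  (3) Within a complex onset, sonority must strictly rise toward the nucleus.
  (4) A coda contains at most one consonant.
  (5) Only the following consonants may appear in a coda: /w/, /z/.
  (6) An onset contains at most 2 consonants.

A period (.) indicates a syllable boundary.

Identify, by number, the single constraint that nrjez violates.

nrjez: syllable 1 onset /nrj/ has 3 consonants (> 2).
This is a violation of constraint 6: "An onset contains at most 2 consonants."
The remaining constraints (1, 2, 3, 4, 5) are satisfied.

6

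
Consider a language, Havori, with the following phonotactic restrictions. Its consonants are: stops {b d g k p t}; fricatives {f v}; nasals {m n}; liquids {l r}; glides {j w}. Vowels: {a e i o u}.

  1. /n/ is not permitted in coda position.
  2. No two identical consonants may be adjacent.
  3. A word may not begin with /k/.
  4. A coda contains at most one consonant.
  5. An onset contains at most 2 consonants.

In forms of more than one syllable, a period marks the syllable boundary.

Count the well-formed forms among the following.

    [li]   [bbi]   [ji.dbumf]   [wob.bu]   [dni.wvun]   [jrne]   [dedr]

1

[li] — σ1 onset /l/, coda /∅/ ok → well-formed
[bbi] — violates constraint 2: adjacent identical consonants /bb/ → ill-formed
[ji.dbumf] — violates constraint 4: syllable 2 coda /mf/ has 2 consonants (> 1) → ill-formed
[wob.bu] — violates constraint 2: adjacent identical consonants /bb/ → ill-formed
[dni.wvun] — violates constraint 1: syllable 2 coda contains /n/ → ill-formed
[jrne] — violates constraint 5: syllable 1 onset /jrn/ has 3 consonants (> 2) → ill-formed
[dedr] — violates constraint 4: syllable 1 coda /dr/ has 2 consonants (> 1) → ill-formed
Well-formed: [li] → 1.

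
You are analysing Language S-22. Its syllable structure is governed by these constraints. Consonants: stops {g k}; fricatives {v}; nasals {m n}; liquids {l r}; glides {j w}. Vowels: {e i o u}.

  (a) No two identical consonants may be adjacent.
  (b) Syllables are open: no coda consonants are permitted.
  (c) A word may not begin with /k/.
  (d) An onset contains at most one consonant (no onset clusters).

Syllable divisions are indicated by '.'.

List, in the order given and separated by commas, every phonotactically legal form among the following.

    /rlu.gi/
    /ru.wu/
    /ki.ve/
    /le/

/rlu.gi/ — violates constraint (d): syllable 1 onset /rl/ has 2 consonants (> 1) → phonotactically illegal
/ru.wu/ — σ1 onset /r/, coda /∅/ ok; σ2 onset /w/, coda /∅/ ok → phonotactically legal
/ki.ve/ — violates constraint (c): word begins with /k/ → phonotactically illegal
/le/ — σ1 onset /l/, coda /∅/ ok → phonotactically legal

/ru.wu/, /le/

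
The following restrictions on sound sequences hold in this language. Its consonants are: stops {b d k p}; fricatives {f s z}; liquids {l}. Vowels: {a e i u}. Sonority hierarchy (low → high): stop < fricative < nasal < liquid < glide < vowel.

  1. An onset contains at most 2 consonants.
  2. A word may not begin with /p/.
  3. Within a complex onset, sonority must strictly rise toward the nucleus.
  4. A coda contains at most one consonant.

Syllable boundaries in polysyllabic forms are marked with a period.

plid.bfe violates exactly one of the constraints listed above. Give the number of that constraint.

plid.bfe: word begins with /p/.
This is a violation of constraint 2: "A word may not begin with /p/."
The remaining constraints (1, 3, 4) are satisfied.

2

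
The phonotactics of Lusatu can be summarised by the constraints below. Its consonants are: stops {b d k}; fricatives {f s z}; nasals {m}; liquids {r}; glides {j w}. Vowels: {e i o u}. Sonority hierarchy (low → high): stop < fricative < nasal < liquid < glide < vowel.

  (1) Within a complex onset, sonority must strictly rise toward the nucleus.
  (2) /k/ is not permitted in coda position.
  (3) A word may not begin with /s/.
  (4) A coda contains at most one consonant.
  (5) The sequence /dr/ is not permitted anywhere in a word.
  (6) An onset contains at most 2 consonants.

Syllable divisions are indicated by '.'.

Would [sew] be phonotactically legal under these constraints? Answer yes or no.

no

[sew] — violates constraint 3: word begins with /s/ → phonotactically illegal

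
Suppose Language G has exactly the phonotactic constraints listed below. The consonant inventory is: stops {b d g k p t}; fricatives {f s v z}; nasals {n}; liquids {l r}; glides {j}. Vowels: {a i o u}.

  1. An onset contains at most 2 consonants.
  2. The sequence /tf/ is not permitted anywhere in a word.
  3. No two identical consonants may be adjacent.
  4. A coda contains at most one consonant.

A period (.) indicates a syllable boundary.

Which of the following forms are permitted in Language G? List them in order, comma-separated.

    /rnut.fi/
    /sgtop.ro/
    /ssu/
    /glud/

/rnut.fi/ — violates constraint 2: contains banned sequence /tf/ → not permitted
/sgtop.ro/ — violates constraint 1: syllable 1 onset /sgt/ has 3 consonants (> 2) → not permitted
/ssu/ — violates constraint 3: adjacent identical consonants /ss/ → not permitted
/glud/ — σ1 onset /gl/ (2C), coda /d/ ok → permitted

/glud/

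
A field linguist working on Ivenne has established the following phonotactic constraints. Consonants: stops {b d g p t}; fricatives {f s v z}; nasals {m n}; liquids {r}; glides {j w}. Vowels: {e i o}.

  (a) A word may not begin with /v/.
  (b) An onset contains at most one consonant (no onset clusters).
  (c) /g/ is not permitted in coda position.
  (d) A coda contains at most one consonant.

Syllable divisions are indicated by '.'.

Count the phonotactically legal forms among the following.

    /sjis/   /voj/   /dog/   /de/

1

/sjis/ — violates constraint (b): syllable 1 onset /sj/ has 2 consonants (> 1) → phonotactically illegal
/voj/ — violates constraint (a): word begins with /v/ → phonotactically illegal
/dog/ — violates constraint (c): syllable 1 coda contains /g/ → phonotactically illegal
/de/ — σ1 onset /d/, coda /∅/ ok → phonotactically legal
Phonotactically legal: /de/ → 1.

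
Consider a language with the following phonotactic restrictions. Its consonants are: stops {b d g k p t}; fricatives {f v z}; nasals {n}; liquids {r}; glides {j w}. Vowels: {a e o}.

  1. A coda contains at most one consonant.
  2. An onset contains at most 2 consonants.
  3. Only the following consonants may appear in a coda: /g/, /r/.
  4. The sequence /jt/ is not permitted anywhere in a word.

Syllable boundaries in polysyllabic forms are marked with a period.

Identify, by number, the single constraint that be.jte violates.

be.jte: contains banned sequence /jt/.
This is a violation of constraint 4: "The sequence /jt/ is not permitted anywhere in a word."
The remaining constraints (1, 2, 3) are satisfied.

4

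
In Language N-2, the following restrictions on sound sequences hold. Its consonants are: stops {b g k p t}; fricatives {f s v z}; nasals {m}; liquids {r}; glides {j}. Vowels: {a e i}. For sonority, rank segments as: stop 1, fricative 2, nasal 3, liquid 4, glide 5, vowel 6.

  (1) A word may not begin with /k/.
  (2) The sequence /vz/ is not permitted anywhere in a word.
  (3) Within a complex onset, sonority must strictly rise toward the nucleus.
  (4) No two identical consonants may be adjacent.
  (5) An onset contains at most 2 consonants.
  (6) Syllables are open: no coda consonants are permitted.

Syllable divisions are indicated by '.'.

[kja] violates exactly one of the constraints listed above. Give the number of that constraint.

1

[kja]: word begins with /k/.
This is a violation of constraint 1: "A word may not begin with /k/."
The remaining constraints (2, 3, 4, 5, 6) are satisfied.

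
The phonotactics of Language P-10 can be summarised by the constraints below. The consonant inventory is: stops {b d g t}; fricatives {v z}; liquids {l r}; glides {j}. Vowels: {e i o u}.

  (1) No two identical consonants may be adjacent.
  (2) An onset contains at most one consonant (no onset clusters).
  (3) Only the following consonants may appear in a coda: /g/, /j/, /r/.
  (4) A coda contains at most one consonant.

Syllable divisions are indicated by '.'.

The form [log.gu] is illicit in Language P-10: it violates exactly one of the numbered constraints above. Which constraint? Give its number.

[log.gu]: adjacent identical consonants /gg/.
This is a violation of constraint 1: "No two identical consonants may be adjacent."
The remaining constraints (2, 3, 4) are satisfied.

1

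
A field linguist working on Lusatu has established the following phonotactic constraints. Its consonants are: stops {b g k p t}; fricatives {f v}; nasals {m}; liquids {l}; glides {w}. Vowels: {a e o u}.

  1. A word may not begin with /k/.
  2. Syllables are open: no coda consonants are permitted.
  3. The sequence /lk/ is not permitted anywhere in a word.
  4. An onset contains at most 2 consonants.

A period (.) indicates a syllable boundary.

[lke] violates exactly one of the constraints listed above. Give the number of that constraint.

3

[lke]: contains banned sequence /lk/.
This is a violation of constraint 3: "The sequence /lk/ is not permitted anywhere in a word."
The remaining constraints (1, 2, 4) are satisfied.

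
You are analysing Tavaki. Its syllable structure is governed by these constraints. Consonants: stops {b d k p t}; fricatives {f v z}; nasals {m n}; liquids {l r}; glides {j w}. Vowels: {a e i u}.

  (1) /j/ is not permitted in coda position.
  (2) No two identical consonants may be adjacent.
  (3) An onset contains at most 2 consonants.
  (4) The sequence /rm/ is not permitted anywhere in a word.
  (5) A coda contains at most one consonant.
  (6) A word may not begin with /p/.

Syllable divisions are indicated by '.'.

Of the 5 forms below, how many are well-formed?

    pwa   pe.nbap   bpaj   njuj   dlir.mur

pwa — violates constraint 6: word begins with /p/ → ill-formed
pe.nbap — violates constraint 6: word begins with /p/ → ill-formed
bpaj — violates constraint 1: syllable 1 coda contains /j/ → ill-formed
njuj — violates constraint 1: syllable 1 coda contains /j/ → ill-formed
dlir.mur — violates constraint 4: contains banned sequence /rm/ → ill-formed
No form is well-formed → 0.

0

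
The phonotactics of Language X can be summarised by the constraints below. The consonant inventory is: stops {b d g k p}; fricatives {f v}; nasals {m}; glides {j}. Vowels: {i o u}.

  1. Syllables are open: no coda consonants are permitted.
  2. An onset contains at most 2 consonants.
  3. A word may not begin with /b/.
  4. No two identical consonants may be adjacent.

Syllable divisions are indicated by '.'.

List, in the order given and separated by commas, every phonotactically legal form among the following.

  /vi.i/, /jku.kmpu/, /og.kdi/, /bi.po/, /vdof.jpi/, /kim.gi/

/vi.i/

/vi.i/ — σ1 onset /v/, coda /∅/ ok; σ2 onset /∅/, coda /∅/ ok → phonotactically legal
/jku.kmpu/ — violates constraint 2: syllable 2 onset /kmp/ has 3 consonants (> 2) → phonotactically illegal
/og.kdi/ — violates constraint 1: syllable 1 coda /g/ has 1 consonant (> 0) → phonotactically illegal
/bi.po/ — violates constraint 3: word begins with /b/ → phonotactically illegal
/vdof.jpi/ — violates constraint 1: syllable 1 coda /f/ has 1 consonant (> 0) → phonotactically illegal
/kim.gi/ — violates constraint 1: syllable 1 coda /m/ has 1 consonant (> 0) → phonotactically illegal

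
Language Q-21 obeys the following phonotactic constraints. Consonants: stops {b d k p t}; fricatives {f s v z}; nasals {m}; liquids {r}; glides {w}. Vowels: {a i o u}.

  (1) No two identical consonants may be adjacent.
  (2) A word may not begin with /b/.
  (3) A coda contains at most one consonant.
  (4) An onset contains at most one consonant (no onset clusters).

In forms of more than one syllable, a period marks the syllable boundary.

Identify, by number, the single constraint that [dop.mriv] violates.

[dop.mriv]: syllable 2 onset /mr/ has 2 consonants (> 1).
This is a violation of constraint 4: "An onset contains at most one consonant (no onset clusters)."
The remaining constraints (1, 2, 3) are satisfied.

4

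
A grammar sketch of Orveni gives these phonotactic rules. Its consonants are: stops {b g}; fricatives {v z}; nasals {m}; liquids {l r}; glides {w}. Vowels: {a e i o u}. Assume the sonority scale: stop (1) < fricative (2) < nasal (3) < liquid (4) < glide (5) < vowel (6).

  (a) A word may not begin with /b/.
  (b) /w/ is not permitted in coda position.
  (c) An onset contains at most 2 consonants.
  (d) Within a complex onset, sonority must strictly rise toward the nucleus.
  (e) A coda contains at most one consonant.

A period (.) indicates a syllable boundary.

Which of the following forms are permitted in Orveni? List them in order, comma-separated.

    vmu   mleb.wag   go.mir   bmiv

vmu, mleb.wag, go.mir

vmu — σ1 onset /vm/ (2→3 rises), coda /∅/ ok → permitted
mleb.wag — σ1 onset /ml/ (3→4 rises), coda /b/ ok; σ2 onset /w/, coda /g/ ok → permitted
go.mir — σ1 onset /g/, coda /∅/ ok; σ2 onset /m/, coda /r/ ok → permitted
bmiv — violates constraint (a): word begins with /b/ → not permitted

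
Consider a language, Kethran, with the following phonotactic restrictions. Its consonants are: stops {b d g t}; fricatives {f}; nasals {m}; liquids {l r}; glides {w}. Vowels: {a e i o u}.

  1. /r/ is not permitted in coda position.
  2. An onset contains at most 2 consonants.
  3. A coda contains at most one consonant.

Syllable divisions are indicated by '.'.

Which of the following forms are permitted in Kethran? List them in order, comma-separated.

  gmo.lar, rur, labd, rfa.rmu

gmo.lar — violates constraint 1: syllable 2 coda contains /r/ → not permitted
rur — violates constraint 1: syllable 1 coda contains /r/ → not permitted
labd — violates constraint 3: syllable 1 coda /bd/ has 2 consonants (> 1) → not permitted
rfa.rmu — σ1 onset /rf/ (2C), coda /∅/ ok; σ2 onset /rm/ (2C), coda /∅/ ok → permitted

rfa.rmu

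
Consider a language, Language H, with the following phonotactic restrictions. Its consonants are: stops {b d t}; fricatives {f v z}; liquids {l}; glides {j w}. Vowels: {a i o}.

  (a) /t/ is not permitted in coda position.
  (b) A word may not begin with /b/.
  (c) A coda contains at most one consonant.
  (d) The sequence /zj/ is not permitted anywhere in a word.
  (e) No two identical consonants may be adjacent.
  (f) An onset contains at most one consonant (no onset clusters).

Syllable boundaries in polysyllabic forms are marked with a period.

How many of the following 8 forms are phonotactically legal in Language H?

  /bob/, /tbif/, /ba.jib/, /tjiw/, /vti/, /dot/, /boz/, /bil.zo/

0

/bob/ — violates constraint (b): word begins with /b/ → phonotactically illegal
/tbif/ — violates constraint (f): syllable 1 onset /tb/ has 2 consonants (> 1) → phonotactically illegal
/ba.jib/ — violates constraint (b): word begins with /b/ → phonotactically illegal
/tjiw/ — violates constraint (f): syllable 1 onset /tj/ has 2 consonants (> 1) → phonotactically illegal
/vti/ — violates constraint (f): syllable 1 onset /vt/ has 2 consonants (> 1) → phonotactically illegal
/dot/ — violates constraint (a): syllable 1 coda contains /t/ → phonotactically illegal
/boz/ — violates constraint (b): word begins with /b/ → phonotactically illegal
/bil.zo/ — violates constraint (b): word begins with /b/ → phonotactically illegal
No form is phonotactically legal → 0.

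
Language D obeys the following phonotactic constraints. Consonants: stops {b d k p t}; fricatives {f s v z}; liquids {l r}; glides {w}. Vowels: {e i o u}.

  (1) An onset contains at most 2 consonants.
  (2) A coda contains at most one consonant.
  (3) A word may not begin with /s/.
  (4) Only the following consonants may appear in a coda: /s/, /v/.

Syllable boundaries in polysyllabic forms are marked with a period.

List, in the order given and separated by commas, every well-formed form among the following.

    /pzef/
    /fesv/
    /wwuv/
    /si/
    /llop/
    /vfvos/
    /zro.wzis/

/wwuv/, /zro.wzis/

/pzef/ — violates constraint 4: syllable 1 coda contains /f/, which is not a licensed coda consonant → ill-formed
/fesv/ — violates constraint 2: syllable 1 coda /sv/ has 2 consonants (> 1) → ill-formed
/wwuv/ — σ1 onset /ww/ (2C), coda /v/ ok → well-formed
/si/ — violates constraint 3: word begins with /s/ → ill-formed
/llop/ — violates constraint 4: syllable 1 coda contains /p/, which is not a licensed coda consonant → ill-formed
/vfvos/ — violates constraint 1: syllable 1 onset /vfv/ has 3 consonants (> 2) → ill-formed
/zro.wzis/ — σ1 onset /zr/ (2C), coda /∅/ ok; σ2 onset /wz/ (2C), coda /s/ ok → well-formed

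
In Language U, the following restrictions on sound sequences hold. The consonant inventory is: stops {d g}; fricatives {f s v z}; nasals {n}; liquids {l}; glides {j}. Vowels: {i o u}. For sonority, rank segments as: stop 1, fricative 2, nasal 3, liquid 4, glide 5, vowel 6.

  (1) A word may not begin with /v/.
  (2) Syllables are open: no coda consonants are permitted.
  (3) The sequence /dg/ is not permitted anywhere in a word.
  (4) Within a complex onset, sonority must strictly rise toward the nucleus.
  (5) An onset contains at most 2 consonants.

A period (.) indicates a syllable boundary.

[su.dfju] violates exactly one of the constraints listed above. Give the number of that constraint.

5

[su.dfju]: syllable 2 onset /dfj/ has 3 consonants (> 2).
This is a violation of constraint 5: "An onset contains at most 2 consonants."
The remaining constraints (1, 2, 3, 4) are satisfied.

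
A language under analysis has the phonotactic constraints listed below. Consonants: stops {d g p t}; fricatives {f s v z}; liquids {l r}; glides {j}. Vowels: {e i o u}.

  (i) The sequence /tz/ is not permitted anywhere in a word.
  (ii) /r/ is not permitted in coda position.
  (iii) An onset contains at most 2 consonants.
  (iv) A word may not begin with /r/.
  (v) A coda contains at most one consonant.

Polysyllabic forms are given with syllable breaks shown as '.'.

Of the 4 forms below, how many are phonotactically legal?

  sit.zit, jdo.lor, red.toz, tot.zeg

0

sit.zit — violates constraint (i): contains banned sequence /tz/ → phonotactically illegal
jdo.lor — violates constraint (ii): syllable 2 coda contains /r/ → phonotactically illegal
red.toz — violates constraint (iv): word begins with /r/ → phonotactically illegal
tot.zeg — violates constraint (i): contains banned sequence /tz/ → phonotactically illegal
No form is phonotactically legal → 0.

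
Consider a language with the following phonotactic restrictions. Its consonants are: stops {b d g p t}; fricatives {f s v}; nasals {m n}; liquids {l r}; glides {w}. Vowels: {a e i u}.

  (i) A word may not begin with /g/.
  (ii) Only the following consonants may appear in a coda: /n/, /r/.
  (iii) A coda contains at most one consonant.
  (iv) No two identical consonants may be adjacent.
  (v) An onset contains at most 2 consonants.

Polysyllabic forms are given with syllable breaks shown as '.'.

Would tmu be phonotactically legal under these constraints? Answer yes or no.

tmu — σ1 onset /tm/ (2C), coda /∅/ ok → phonotactically legal

yes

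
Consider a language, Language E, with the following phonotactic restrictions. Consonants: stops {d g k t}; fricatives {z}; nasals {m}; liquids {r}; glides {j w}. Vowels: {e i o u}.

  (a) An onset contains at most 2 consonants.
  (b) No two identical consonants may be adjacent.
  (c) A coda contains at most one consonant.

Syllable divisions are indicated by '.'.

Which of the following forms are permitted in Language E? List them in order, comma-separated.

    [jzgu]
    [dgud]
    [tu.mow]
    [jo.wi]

[dgud], [tu.mow], [jo.wi]

[jzgu] — violates constraint (a): syllable 1 onset /jzg/ has 3 consonants (> 2) → not permitted
[dgud] — σ1 onset /dg/ (2C), coda /d/ ok → permitted
[tu.mow] — σ1 onset /t/, coda /∅/ ok; σ2 onset /m/, coda /w/ ok → permitted
[jo.wi] — σ1 onset /j/, coda /∅/ ok; σ2 onset /w/, coda /∅/ ok → permitted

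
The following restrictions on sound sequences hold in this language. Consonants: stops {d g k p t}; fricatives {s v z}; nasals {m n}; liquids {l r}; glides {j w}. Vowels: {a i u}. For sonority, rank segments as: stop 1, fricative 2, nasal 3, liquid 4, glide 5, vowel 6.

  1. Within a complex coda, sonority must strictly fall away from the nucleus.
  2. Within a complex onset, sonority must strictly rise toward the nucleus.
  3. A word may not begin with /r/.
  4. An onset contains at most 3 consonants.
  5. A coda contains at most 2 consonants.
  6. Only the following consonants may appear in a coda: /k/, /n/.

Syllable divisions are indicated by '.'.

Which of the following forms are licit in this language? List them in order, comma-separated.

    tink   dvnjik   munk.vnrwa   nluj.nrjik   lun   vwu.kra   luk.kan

tink — σ1 onset /t/, coda /nk/ (3→1 falls) ok → licit
dvnjik — violates constraint 4: syllable 1 onset /dvnj/ has 4 consonants (> 3) → illicit
munk.vnrwa — violates constraint 4: syllable 2 onset /vnrw/ has 4 consonants (> 3) → illicit
nluj.nrjik — violates constraint 6: syllable 1 coda contains /j/, which is not a licensed coda consonant → illicit
lun — σ1 onset /l/, coda /n/ ok → licit
vwu.kra — σ1 onset /vw/ (2→5 rises), coda /∅/ ok; σ2 onset /kr/ (1→4 rises), coda /∅/ ok → licit
luk.kan — σ1 onset /l/, coda /k/ ok; σ2 onset /k/, coda /n/ ok → licit

tink, lun, vwu.kra, luk.kan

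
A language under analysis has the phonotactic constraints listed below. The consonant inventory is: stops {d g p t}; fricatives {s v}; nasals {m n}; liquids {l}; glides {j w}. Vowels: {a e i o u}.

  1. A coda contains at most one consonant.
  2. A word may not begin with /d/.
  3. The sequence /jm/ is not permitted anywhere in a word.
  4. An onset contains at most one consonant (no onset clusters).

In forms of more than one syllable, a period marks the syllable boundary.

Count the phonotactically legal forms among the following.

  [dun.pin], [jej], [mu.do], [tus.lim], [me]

4

[dun.pin] — violates constraint 2: word begins with /d/ → phonotactically illegal
[jej] — σ1 onset /j/, coda /j/ ok → phonotactically legal
[mu.do] — σ1 onset /m/, coda /∅/ ok; σ2 onset /d/, coda /∅/ ok → phonotactically legal
[tus.lim] — σ1 onset /t/, coda /s/ ok; σ2 onset /l/, coda /m/ ok → phonotactically legal
[me] — σ1 onset /m/, coda /∅/ ok → phonotactically legal
Phonotactically legal: [jej], [mu.do], [tus.lim], [me] → 4.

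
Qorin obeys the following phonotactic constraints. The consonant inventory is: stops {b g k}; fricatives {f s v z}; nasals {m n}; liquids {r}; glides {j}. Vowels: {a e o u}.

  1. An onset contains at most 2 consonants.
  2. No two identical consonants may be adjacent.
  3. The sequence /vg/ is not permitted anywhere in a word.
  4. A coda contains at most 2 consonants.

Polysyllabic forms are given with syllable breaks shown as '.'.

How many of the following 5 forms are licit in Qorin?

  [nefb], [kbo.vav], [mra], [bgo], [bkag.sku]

[nefb] — σ1 onset /n/, coda /fb/ (2C) ok → licit
[kbo.vav] — σ1 onset /kb/ (2C), coda /∅/ ok; σ2 onset /v/, coda /v/ ok → licit
[mra] — σ1 onset /mr/ (2C), coda /∅/ ok → licit
[bgo] — σ1 onset /bg/ (2C), coda /∅/ ok → licit
[bkag.sku] — σ1 onset /bk/ (2C), coda /g/ ok; σ2 onset /sk/ (2C), coda /∅/ ok → licit
Licit: [nefb], [kbo.vav], [mra], [bgo], [bkag.sku] → 5.

5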